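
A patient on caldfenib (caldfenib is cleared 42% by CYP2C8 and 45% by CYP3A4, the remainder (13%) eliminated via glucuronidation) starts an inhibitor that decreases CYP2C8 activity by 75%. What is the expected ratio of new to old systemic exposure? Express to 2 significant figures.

CYP2C8: 0.42 × 0.25 = 0.105
CYP3A4: 0.45 (unchanged)
Other: 0.13 (unchanged)
New clearance relative to baseline: 0.105 + 0.45 + 0.13 = 0.685.
Systemic exposure ratio = CL_old/CL_new = 1 / 0.685 = 1.5.

1.5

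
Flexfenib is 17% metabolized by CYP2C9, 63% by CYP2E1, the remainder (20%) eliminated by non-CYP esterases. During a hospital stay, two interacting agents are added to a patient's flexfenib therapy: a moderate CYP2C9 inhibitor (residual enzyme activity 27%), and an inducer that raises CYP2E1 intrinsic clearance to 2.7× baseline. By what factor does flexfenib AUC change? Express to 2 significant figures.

0.51

The CYP2C9 pathway (17% of clearance) falls to 0.27× activity: 0.17 × 0.27 = 0.0459.
The CYP2E1 pathway (63% of clearance) rises to 2.7× activity: 0.63 × 2.7 = 1.701.
The remaining 20% of clearance is unaffected.
CL_new/CL_old = 0.0459 + 1.701 + 0.2 = 1.9469.
Because AUC varies inversely with clearance, the combined effect is 1 / 1.9469 = 0.51.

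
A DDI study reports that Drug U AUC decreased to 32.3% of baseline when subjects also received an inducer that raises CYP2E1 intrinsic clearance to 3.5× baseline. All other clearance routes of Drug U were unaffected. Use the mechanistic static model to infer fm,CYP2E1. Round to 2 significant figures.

0.84

Let fm be the CYP2E1 fraction. New clearance relative to baseline = fm × 3.5 + (1 − fm).
AUC ratio = 1 / (new CL fraction), so new CL fraction = 1 / 0.323 = 3.096.
fm × 3.5 + 1 − fm = 3.096  ⇒  fm × (3.5 − 1) = 2.096  ⇒  fm = 0.84.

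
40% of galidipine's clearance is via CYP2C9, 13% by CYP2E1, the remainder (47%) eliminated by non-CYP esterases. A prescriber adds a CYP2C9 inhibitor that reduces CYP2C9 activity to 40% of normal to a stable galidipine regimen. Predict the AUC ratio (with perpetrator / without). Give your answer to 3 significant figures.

The CYP2C9 pathway (40% of clearance) is reduced to 0.4× activity: 0.4 × 0.4 = 0.16.
CYP2E1 (13%) and the residual 47% are unaffected.
CL_new/CL_old = 0.16 + 0.13 + 0.47 = 0.76.
AUC is inversely proportional to clearance, so the fold-change is 1 / 0.76 = 1.32.

1.32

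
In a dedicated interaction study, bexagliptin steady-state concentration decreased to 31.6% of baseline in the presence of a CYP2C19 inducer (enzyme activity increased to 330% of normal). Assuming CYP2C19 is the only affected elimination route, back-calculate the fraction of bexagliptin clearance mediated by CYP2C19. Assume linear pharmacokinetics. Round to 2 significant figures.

Let fm be the CYP2C19 fraction. New clearance relative to baseline = fm × 3.3 + (1 − fm).
Steady-state concentration ratio = 1 / (new CL fraction), so new CL fraction = 1 / 0.316 = 3.165.
fm × 3.3 + 1 − fm = 3.165  ⇒  fm × (3.3 − 1) = 2.165  ⇒  fm = 0.94.

0.94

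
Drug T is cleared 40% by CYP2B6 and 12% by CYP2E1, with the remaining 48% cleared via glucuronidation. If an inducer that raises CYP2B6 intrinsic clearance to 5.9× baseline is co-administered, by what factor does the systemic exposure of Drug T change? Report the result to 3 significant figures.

0.338

The CYP2B6 pathway (40% of clearance) rises to 5.9× activity: 0.4 × 5.9 = 2.36.
CYP2E1 (12%) and the residual 48% are unaffected.
CL_new/CL_old = 2.36 + 0.12 + 0.48 = 2.96.
Since systemic exposure ∝ 1/CL, the ratio is 1 / 2.96 = 0.338.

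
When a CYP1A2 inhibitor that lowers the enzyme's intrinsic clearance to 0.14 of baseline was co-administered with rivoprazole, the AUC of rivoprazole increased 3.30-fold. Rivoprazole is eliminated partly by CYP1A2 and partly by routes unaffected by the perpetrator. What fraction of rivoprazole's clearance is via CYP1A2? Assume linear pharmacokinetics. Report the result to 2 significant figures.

0.81

Call the CYP1A2 fraction fm. After the interaction, CL_new/CL_old = fm × 0.14 + (1 − fm).
AUC ratio = 1 / (new CL fraction), so new CL fraction = 1 / 3.30 = 0.303.
fm × 0.14 + 1 − fm = 0.303  ⇒  fm × (0.14 − 1) = −0.697  ⇒  fm = 0.81.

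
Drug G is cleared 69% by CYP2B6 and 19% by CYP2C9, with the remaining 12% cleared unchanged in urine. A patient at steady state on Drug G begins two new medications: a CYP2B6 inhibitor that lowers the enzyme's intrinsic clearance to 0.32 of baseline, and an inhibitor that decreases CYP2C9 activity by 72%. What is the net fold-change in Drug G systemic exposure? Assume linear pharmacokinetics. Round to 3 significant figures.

The CYP2B6 pathway (69% of clearance) falls to 0.32× activity: 0.69 × 0.32 = 0.2208.
The CYP2C9 pathway (19% of clearance) is reduced to 0.28× activity: 0.19 × 0.28 = 0.0532.
The remaining 12% of clearance is unaffected.
Relative clearance = 0.2208 + 0.0532 + 0.12 = 0.394.
Net systemic exposure ratio = 1 / 0.394 = 2.54.

2.54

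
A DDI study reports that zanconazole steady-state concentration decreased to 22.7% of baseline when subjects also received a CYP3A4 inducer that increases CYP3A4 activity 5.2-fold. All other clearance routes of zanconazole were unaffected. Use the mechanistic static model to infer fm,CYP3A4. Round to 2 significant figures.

0.81

Let fm be the CYP3A4 fraction. New clearance relative to baseline = fm × 5.2 + (1 − fm).
Steady-state concentration ratio = 1 / (new CL fraction), so new CL fraction = 1 / 0.227 = 4.405.
fm × 5.2 + 1 − fm = 4.405  ⇒  fm × (5.2 − 1) = 3.405  ⇒  fm = 0.81.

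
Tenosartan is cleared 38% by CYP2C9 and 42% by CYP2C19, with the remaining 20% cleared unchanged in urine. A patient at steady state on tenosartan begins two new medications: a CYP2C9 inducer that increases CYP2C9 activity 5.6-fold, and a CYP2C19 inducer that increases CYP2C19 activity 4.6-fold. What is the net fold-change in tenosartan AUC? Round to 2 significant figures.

0.23

The CYP2C9 pathway (38% of clearance) increases to 5.6× activity: 0.38 × 5.6 = 2.128.
The CYP2C19 pathway (42% of clearance) increases to 4.6× activity: 0.42 × 4.6 = 1.932.
The remaining 20% of clearance is unaffected.
New clearance relative to baseline: 2.128 + 1.932 + 0.2 = 4.26.
Because AUC varies inversely with clearance, the combined effect is 1 / 4.26 = 0.23.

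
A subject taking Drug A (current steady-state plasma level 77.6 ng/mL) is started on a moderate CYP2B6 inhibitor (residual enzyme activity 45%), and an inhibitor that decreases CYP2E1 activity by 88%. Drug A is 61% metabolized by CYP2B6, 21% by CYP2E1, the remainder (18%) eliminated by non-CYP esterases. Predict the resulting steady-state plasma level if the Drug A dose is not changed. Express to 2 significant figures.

1.6 × 10² ng/mL

CYP2B6: 0.61 × 0.45 = 0.2745
CYP2E1: 0.21 × 0.12 = 0.0252
Other: 0.18 (unchanged)
Relative clearance = 0.2745 + 0.0252 + 0.18 = 0.4797.
Steady-state plasma level ∝ 1/CL: new value = 77.6 / 0.4797 = 1.6 × 10² ng/mL.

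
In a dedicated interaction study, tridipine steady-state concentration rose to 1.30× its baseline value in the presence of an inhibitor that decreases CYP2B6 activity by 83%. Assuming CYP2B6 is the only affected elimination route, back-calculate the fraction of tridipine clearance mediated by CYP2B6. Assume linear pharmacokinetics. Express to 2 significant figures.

0.28

CL'/CL = 1 / 1.30 = 0.7692
0.17·fm + (1 − fm) = 0.7692
fm = (0.7692 − 1) / (0.17 − 1) = 0.28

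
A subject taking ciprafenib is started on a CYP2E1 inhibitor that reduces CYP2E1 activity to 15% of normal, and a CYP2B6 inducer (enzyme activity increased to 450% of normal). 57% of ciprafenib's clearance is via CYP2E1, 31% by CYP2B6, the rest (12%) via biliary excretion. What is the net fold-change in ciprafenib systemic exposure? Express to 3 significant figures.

0.625

CYP2E1: 0.57 × 0.15 = 0.0855
CYP2B6: 0.31 × 4.5 = 1.395
Other: 0.12 (unchanged)
Relative clearance = 0.0855 + 1.395 + 0.12 = 1.6005.
Because systemic exposure varies inversely with clearance, the combined effect is 1 / 1.6005 = 0.625.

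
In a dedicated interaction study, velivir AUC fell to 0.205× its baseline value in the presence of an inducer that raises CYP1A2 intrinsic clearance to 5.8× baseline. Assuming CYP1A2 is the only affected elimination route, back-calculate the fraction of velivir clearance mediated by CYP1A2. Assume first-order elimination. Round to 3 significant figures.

Write x for the fraction cleared via CYP1A2. The observed AUC change means clearance rose to 1/0.205 = 4.878 of baseline.
Setting x·5.8 + (1 − x) = 4.878 and solving: x = (4.878 − 1)/(5.8 − 1) = 0.808.

0.808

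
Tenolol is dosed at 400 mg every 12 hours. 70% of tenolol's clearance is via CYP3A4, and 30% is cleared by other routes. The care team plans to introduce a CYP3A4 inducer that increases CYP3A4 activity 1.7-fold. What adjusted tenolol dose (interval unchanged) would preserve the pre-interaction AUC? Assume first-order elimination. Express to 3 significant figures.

596 mg

CYP3A4: 0.7 × 1.7 = 1.19
Other: 0.3 (unchanged)
CL_new/CL_old = 1.19 + 0.3 = 1.49.
To maintain the same steady-state level, dose must scale with clearance: new dose = 400 × 1.49 = 596 mg.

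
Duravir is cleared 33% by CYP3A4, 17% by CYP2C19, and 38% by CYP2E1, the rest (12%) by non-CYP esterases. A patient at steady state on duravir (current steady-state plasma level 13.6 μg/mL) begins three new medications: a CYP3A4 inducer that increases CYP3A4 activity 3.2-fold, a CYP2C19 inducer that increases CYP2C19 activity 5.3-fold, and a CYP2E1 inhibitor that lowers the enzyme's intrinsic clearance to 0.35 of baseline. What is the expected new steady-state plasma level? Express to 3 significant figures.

The CYP3A4 pathway (33% of clearance) increases to 3.2× activity: 0.33 × 3.2 = 1.056.
The CYP2C19 pathway (17% of clearance) rises to 5.3× activity: 0.17 × 5.3 = 0.901.
The CYP2E1 pathway (38% of clearance) drops to 0.35× activity: 0.38 × 0.35 = 0.133.
The remaining 12% of clearance is unaffected.
New clearance relative to baseline: 1.056 + 0.901 + 0.133 + 0.12 = 2.21.
New steady-state plasma level = 13.6 / 2.21 = 6.15 μg/mL (concentration scales inversely with clearance).

6.15 μg/mL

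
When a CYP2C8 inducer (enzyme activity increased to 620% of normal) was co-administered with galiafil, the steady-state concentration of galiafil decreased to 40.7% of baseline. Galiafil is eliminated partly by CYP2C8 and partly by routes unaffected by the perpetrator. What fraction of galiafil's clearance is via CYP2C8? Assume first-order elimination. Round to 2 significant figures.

0.28

CL'/CL = 1 / 0.407 = 2.457
6.2·fm + (1 − fm) = 2.457
fm = (2.457 − 1) / (6.2 − 1) = 0.28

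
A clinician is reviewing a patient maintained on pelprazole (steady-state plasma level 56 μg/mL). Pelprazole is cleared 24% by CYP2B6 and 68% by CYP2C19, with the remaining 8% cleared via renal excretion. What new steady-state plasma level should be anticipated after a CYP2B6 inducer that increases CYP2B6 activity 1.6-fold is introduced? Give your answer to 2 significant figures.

CYP2B6: 0.24 × 1.6 = 0.384
CYP2C19: 0.68 (unchanged)
Other: 0.08 (unchanged)
Relative clearance = 0.384 + 0.68 + 0.08 = 1.144.
New steady-state plasma level = baseline ÷ relative clearance = 56 / 1.144 = 49 μg/mL.

49 μg/mL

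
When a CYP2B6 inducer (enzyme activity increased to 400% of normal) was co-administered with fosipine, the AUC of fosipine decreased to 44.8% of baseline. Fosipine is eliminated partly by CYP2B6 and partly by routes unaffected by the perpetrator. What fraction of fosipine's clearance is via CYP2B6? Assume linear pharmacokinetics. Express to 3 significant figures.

Call the CYP2B6 fraction fm. After the interaction, CL_new/CL_old = fm × 4 + (1 − fm).
AUC ratio = 1 / (new CL fraction), so new CL fraction = 1 / 0.448 = 2.232.
fm × 4 + 1 − fm = 2.232  ⇒  fm × (4 − 1) = 1.232  ⇒  fm = 0.411.

0.411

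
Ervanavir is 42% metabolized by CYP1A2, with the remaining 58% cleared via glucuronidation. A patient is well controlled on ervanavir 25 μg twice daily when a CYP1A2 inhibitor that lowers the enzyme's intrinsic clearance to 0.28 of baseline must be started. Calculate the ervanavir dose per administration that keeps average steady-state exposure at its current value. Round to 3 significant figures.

CYP1A2: 0.42 × 0.28 = 0.1176
Other: 0.58 (unchanged)
New clearance relative to baseline: 0.1176 + 0.58 = 0.6976.
Exposure is unchanged when dose changes in proportion to clearance. New dose = 25 μg × 0.6976 = 17.4 μg.

17.4 μg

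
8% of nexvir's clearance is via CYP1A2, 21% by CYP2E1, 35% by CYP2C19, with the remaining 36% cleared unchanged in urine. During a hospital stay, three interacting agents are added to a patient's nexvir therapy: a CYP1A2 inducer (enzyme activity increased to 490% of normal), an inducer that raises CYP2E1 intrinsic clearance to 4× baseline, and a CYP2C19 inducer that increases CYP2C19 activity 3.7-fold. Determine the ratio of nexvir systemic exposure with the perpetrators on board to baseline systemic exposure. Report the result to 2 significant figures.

The CYP1A2 pathway (8% of clearance) rises to 4.9× activity: 0.08 × 4.9 = 0.392.
The CYP2E1 pathway (21% of clearance) is boosted to 4× activity: 0.21 × 4 = 0.84.
The CYP2C19 pathway (35% of clearance) rises to 3.7× activity: 0.35 × 3.7 = 1.295.
The remaining 36% of clearance is unaffected.
CL_new/CL_old = 0.392 + 0.84 + 1.295 + 0.36 = 2.887.
Net systemic exposure ratio = 1 / 2.887 = 0.35.

0.35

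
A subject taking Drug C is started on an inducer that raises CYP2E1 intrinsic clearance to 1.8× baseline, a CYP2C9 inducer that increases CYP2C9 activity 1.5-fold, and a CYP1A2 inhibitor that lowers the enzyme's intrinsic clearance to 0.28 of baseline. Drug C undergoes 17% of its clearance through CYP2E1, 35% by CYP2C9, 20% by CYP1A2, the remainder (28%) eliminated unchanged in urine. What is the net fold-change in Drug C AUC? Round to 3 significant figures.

0.857

CYP2E1: 0.17 × 1.8 = 0.306
CYP2C9: 0.35 × 1.5 = 0.525
CYP1A2: 0.2 × 0.28 = 0.056
Other: 0.28 (unchanged)
New clearance relative to baseline: 0.306 + 0.525 + 0.056 + 0.28 = 1.167.
Net AUC ratio = 1 / 1.167 = 0.857.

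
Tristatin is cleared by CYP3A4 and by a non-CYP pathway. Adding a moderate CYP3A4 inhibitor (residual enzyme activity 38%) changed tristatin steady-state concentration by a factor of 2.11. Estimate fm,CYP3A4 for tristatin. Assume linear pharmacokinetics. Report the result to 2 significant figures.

0.85

Let fm be the CYP3A4 fraction. New clearance relative to baseline = fm × 0.38 + (1 − fm).
Steady-state concentration ratio = 1 / (new CL fraction), so new CL fraction = 1 / 2.11 = 0.4739.
fm × 0.38 + 1 − fm = 0.4739  ⇒  fm × (0.38 − 1) = −0.5261  ⇒  fm = 0.85.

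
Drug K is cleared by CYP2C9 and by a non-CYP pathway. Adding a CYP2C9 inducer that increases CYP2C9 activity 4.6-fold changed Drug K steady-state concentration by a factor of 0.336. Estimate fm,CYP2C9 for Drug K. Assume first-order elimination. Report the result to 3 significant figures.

Let fm be the CYP2C9 fraction. New clearance relative to baseline = fm × 4.6 + (1 − fm).
Steady-state concentration ratio = 1 / (new CL fraction), so new CL fraction = 1 / 0.336 = 2.976.
fm × 4.6 + 1 − fm = 2.976  ⇒  fm × (4.6 − 1) = 1.976  ⇒  fm = 0.549.

0.549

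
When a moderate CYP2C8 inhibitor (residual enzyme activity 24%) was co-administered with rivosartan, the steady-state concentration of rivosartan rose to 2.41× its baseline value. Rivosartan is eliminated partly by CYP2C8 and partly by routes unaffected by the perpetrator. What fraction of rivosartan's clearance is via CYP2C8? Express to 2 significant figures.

CL'/CL = 1 / 2.41 = 0.4149
0.24·fm + (1 − fm) = 0.4149
fm = (0.4149 − 1) / (0.24 − 1) = 0.77

0.77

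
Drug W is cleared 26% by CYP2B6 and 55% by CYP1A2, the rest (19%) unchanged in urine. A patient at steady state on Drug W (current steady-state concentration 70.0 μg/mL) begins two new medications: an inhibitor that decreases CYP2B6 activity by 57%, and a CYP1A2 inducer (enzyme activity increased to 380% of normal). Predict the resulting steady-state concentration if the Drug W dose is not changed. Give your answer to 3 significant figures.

29.3 μg/mL

The CYP2B6 pathway (26% of clearance) drops to 0.43× activity: 0.26 × 0.43 = 0.1118.
The CYP1A2 pathway (55% of clearance) increases to 3.8× activity: 0.55 × 3.8 = 2.09.
The remaining 19% of clearance is unaffected.
New clearance relative to baseline: 0.1118 + 2.09 + 0.19 = 2.3918.
Dividing the baseline by the relative clearance: 70.0 / 2.3918 = 29.3 μg/mL.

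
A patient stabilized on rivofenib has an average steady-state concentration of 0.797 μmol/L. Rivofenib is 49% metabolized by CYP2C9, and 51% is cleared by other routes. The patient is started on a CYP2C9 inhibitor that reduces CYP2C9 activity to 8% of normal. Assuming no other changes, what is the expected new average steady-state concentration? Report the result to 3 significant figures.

The CYP2C9 pathway (49% of clearance) falls to 0.08× activity: 0.49 × 0.08 = 0.0392.
Non-CYP routes (51%) are unchanged.
Relative clearance = 0.0392 + 0.51 = 0.5492.
New average steady-state concentration = baseline ÷ relative clearance = 0.797 / 0.5492 = 1.45 μmol/L.

1.45 μmol/L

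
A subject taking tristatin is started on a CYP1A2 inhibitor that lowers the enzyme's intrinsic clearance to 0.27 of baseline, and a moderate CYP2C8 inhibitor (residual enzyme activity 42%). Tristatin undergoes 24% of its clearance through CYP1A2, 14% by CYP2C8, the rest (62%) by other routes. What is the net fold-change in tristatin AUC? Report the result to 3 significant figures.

The CYP1A2 pathway (24% of clearance) is reduced to 0.27× activity: 0.24 × 0.27 = 0.0648.
The CYP2C8 pathway (14% of clearance) falls to 0.42× activity: 0.14 × 0.42 = 0.0588.
Non-CYP routes (62%) are unchanged.
CL_new/CL_old = 0.0648 + 0.0588 + 0.62 = 0.7436.
Net AUC ratio = 1 / 0.7436 = 1.34.

1.34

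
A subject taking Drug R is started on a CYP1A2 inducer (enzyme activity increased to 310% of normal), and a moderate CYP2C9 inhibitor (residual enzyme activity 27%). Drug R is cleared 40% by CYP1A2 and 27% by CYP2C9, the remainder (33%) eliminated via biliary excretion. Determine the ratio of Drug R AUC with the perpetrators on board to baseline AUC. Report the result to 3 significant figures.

The CYP1A2 pathway (40% of clearance) is boosted to 3.1× activity: 0.4 × 3.1 = 1.24.
The CYP2C9 pathway (27% of clearance) falls to 0.27× activity: 0.27 × 0.27 = 0.0729.
Non-CYP routes (33%) are unchanged.
New clearance relative to baseline: 1.24 + 0.0729 + 0.33 = 1.6429.
Because AUC varies inversely with clearance, the combined effect is 1 / 1.6429 = 0.609.

0.609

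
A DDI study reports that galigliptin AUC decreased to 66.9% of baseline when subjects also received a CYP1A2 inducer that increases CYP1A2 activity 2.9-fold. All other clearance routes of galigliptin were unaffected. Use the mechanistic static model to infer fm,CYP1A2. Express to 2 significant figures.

0.26

CL'/CL = 1 / 0.669 = 1.495
2.9·fm + (1 − fm) = 1.495
fm = (1.495 − 1) / (2.9 − 1) = 0.26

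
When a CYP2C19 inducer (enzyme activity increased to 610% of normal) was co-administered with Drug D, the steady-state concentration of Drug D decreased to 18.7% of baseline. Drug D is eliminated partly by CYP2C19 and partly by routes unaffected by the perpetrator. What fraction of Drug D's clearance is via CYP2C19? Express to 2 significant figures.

0.85

Let x = fm,CYP2C19. Because steady-state concentration ∝ 1/CL, relative clearance rose to 1/0.187 = 5.348.
Only the CYP2C19 route changed, so 5.348 = x·6.1 + (1 − x), giving x = 0.85.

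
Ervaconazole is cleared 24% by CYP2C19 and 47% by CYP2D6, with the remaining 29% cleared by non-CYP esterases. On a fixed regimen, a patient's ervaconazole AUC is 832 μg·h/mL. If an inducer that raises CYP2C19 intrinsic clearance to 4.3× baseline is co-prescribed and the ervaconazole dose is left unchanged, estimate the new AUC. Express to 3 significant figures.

464 μg·h/mL

The CYP2C19 pathway (24% of clearance) is boosted to 4.3× activity: 0.24 × 4.3 = 1.032.
CYP2D6 (47%) and the residual 29% are unaffected.
New clearance relative to baseline: 1.032 + 0.47 + 0.29 = 1.792.
New AUC = baseline ÷ relative clearance = 832 / 1.792 = 464 μg·h/mL.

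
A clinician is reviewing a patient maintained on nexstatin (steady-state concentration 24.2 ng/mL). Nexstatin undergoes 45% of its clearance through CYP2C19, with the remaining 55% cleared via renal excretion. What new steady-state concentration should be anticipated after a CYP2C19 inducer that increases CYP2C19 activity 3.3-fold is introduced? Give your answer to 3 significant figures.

The CYP2C19 pathway (45% of clearance) increases to 3.3× activity: 0.45 × 3.3 = 1.485.
Non-CYP routes (55%) are unchanged.
New clearance relative to baseline: 1.485 + 0.55 = 2.035.
Steady-state concentration ∝ 1/CL, so new value = 24.2 / 2.035 = 11.9 ng/mL.

11.9 ng/mL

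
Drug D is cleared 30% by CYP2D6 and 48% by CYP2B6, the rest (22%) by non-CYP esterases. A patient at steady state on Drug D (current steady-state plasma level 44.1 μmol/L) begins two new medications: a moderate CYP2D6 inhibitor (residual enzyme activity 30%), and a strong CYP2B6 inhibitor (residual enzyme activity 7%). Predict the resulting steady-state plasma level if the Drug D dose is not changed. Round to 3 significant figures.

The CYP2D6 pathway (30% of clearance) falls to 0.3× activity: 0.3 × 0.3 = 0.09.
The CYP2B6 pathway (48% of clearance) is reduced to 0.07× activity: 0.48 × 0.07 = 0.0336.
Non-CYP routes (22%) are unchanged.
CL_new/CL_old = 0.09 + 0.0336 + 0.22 = 0.3436.
Steady-state plasma level ∝ 1/CL: new value = 44.1 / 0.3436 = 128 μmol/L.

128 μmol/L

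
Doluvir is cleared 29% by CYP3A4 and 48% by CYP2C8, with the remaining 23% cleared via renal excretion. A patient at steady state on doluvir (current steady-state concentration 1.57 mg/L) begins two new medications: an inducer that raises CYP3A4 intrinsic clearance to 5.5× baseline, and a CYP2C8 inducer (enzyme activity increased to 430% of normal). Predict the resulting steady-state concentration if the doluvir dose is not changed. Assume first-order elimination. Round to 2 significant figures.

CYP3A4: 0.29 × 5.5 = 1.595
CYP2C8: 0.48 × 4.3 = 2.064
Other: 0.23 (unchanged)
New clearance relative to baseline: 1.595 + 2.064 + 0.23 = 3.889.
Dividing the baseline by the relative clearance: 1.57 / 3.889 = 0.40 mg/L.

0.40 mg/L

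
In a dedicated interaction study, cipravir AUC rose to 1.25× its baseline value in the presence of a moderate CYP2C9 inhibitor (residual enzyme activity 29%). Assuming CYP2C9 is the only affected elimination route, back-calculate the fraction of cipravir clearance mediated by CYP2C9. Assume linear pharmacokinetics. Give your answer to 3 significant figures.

Call the CYP2C9 fraction fm. After the interaction, CL_new/CL_old = fm × 0.29 + (1 − fm).
AUC ratio = 1 / (new CL fraction), so new CL fraction = 1 / 1.25 = 0.8.
fm × 0.29 + 1 − fm = 0.8  ⇒  fm × (0.29 − 1) = −0.2  ⇒  fm = 0.282.

0.282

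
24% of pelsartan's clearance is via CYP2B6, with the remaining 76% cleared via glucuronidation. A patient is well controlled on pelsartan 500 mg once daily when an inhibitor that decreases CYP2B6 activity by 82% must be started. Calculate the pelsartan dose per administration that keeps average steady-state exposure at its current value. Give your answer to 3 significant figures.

402 mg

The CYP2B6 pathway (24% of clearance) is reduced to 0.18× activity: 0.24 × 0.18 = 0.0432.
Non-CYP routes (76%) are unchanged.
Relative clearance = 0.0432 + 0.76 = 0.8032.
To maintain the same steady-state level, dose must scale with clearance: new dose = 500 × 0.8032 = 402 mg.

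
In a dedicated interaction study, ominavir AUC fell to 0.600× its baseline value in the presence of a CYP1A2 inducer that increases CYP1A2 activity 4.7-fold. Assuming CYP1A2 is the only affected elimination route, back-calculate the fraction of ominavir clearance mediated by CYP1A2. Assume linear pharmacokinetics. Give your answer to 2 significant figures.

0.18

Write x for the fraction cleared via CYP1A2. The observed AUC change means clearance rose to 1/0.600 = 1.667 of baseline.
Only the CYP1A2 route changed, so 1.667 = x·4.7 + (1 − x), giving x = 0.18.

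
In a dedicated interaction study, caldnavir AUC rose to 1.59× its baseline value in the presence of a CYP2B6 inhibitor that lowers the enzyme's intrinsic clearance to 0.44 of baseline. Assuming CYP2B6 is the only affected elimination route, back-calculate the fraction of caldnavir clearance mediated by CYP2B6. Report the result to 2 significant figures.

0.66

Let fm be the CYP2B6 fraction. New clearance relative to baseline = fm × 0.44 + (1 − fm).
AUC ratio = 1 / (new CL fraction), so new CL fraction = 1 / 1.59 = 0.6289.
fm × 0.44 + 1 − fm = 0.6289  ⇒  fm × (0.44 − 1) = −0.3711  ⇒  fm = 0.66.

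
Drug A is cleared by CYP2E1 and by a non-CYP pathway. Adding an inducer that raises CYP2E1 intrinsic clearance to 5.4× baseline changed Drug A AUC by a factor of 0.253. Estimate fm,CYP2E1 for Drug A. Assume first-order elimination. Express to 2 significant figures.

CL'/CL = 1 / 0.253 = 3.953
5.4·fm + (1 − fm) = 3.953
fm = (3.953 − 1) / (5.4 − 1) = 0.67

0.67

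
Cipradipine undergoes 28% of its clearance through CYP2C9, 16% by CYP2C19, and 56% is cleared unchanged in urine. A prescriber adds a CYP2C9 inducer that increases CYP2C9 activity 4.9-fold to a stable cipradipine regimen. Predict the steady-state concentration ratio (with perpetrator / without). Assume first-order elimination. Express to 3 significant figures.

0.478

CYP2C9: 0.28 × 4.9 = 1.372
CYP2C19: 0.16 (unchanged)
Other: 0.56 (unchanged)
Relative clearance = 1.372 + 0.16 + 0.56 = 2.092.
Steady-state concentration is inversely proportional to clearance, so the fold-change is 1 / 2.092 = 0.478.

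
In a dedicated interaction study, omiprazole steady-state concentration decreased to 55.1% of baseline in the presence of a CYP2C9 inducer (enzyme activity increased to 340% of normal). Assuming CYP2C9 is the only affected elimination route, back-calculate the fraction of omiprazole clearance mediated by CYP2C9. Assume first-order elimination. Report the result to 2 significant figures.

0.34

CL'/CL = 1 / 0.551 = 1.815
3.4·fm + (1 − fm) = 1.815
fm = (1.815 − 1) / (3.4 − 1) = 0.34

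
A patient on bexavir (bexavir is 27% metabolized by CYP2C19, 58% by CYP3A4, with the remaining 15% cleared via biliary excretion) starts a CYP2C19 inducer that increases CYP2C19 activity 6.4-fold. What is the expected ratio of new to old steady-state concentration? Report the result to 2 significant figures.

0.41

The CYP2C19 pathway (27% of clearance) is boosted to 6.4× activity: 0.27 × 6.4 = 1.728.
CYP3A4 (58%) and the residual 15% are unaffected.
CL_new/CL_old = 1.728 + 0.58 + 0.15 = 2.458.
Steady-state concentration is inversely proportional to clearance, so the fold-change is 1 / 2.458 = 0.41.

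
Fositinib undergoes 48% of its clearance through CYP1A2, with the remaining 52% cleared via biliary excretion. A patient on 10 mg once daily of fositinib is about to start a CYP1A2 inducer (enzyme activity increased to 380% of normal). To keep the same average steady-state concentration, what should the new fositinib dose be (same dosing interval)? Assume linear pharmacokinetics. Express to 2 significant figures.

The CYP1A2 pathway (48% of clearance) is boosted to 3.8× activity: 0.48 × 3.8 = 1.824.
Non-CYP routes (52%) are unchanged.
CL_new/CL_old = 1.824 + 0.52 = 2.344.
To maintain the same steady-state level, dose must scale with clearance: new dose = 10 × 2.344 = 23 mg.

23 mg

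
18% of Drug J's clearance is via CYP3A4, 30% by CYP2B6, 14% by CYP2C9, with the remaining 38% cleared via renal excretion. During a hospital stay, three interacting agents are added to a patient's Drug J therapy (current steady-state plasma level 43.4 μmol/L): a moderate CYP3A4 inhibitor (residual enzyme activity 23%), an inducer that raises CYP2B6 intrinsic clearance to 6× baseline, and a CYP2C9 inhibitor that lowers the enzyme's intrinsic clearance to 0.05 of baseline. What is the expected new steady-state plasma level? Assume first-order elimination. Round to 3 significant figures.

The CYP3A4 pathway (18% of clearance) drops to 0.23× activity: 0.18 × 0.23 = 0.0414.
The CYP2B6 pathway (30% of clearance) increases to 6× activity: 0.3 × 6 = 1.8.
The CYP2C9 pathway (14% of clearance) is reduced to 0.05× activity: 0.14 × 0.05 = 0.007.
The remaining 38% of clearance is unaffected.
CL_new/CL_old = 0.0414 + 1.8 + 0.007 + 0.38 = 2.2284.
New steady-state plasma level = 43.4 / 2.2284 = 19.5 μmol/L (concentration scales inversely with clearance).

19.5 μmol/L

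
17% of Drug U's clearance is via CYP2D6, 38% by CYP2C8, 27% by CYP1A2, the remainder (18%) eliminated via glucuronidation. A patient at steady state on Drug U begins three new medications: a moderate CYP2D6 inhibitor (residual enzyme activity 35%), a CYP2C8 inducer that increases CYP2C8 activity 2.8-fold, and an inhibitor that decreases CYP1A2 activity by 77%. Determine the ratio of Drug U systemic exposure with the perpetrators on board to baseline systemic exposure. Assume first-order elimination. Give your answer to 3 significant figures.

0.732

The CYP2D6 pathway (17% of clearance) falls to 0.35× activity: 0.17 × 0.35 = 0.0595.
The CYP2C8 pathway (38% of clearance) is boosted to 2.8× activity: 0.38 × 2.8 = 1.064.
The CYP1A2 pathway (27% of clearance) falls to 0.23× activity: 0.27 × 0.23 = 0.0621.
Non-CYP routes (18%) are unchanged.
Relative clearance = 0.0595 + 1.064 + 0.0621 + 0.18 = 1.3656.
Because systemic exposure varies inversely with clearance, the combined effect is 1 / 1.3656 = 0.732.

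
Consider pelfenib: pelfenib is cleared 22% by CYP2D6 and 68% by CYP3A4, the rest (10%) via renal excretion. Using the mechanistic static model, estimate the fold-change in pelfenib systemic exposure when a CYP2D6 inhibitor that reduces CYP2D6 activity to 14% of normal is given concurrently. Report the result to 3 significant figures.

The CYP2D6 pathway (22% of clearance) is reduced to 0.14× activity: 0.22 × 0.14 = 0.0308.
CYP3A4 (68%) and the residual 10% are unaffected.
CL_new/CL_old = 0.0308 + 0.68 + 0.1 = 0.8108.
Systemic exposure ratio = CL_old/CL_new = 1 / 0.8108 = 1.23.

1.23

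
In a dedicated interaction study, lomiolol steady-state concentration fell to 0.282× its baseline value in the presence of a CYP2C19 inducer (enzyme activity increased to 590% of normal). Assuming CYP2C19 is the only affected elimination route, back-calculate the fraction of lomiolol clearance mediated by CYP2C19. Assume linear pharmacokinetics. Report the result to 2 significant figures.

Call the CYP2C19 fraction fm. After the interaction, CL_new/CL_old = fm × 5.9 + (1 − fm).
Steady-state concentration ratio = 1 / (new CL fraction), so new CL fraction = 1 / 0.282 = 3.546.
fm × 5.9 + 1 − fm = 3.546  ⇒  fm × (5.9 − 1) = 2.546  ⇒  fm = 0.52.

0.52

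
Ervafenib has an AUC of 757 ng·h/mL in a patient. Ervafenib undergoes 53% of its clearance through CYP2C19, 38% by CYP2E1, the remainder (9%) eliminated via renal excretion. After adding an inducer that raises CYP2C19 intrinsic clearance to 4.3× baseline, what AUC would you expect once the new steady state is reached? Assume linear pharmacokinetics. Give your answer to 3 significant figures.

275 ng·h/mL

CYP2C19: 0.53 × 4.3 = 2.279
CYP2E1: 0.38 (unchanged)
Other: 0.09 (unchanged)
CL_new/CL_old = 2.279 + 0.38 + 0.09 = 2.749.
AUC ∝ 1/CL, so new value = 757 / 2.749 = 275 ng·h/mL.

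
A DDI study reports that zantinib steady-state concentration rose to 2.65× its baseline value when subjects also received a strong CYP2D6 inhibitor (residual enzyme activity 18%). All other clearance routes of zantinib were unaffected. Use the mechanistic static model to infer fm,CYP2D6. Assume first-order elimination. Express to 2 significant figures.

Let fm be the CYP2D6 fraction. New clearance relative to baseline = fm × 0.18 + (1 − fm).
Steady-state concentration ratio = 1 / (new CL fraction), so new CL fraction = 1 / 2.65 = 0.3774.
fm × 0.18 + 1 − fm = 0.3774  ⇒  fm × (0.18 − 1) = −0.6226  ⇒  fm = 0.76.

0.76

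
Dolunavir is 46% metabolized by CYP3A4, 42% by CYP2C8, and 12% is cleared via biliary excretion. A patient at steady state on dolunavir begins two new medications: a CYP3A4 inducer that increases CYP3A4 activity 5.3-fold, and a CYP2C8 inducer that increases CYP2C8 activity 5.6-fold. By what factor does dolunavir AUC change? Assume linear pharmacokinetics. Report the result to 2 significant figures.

0.20

The CYP3A4 pathway (46% of clearance) is boosted to 5.3× activity: 0.46 × 5.3 = 2.438.
The CYP2C8 pathway (42% of clearance) is boosted to 5.6× activity: 0.42 × 5.6 = 2.352.
The remaining 12% of clearance is unaffected.
Relative clearance = 2.438 + 2.352 + 0.12 = 4.91.
Net AUC ratio = 1 / 4.91 = 0.20.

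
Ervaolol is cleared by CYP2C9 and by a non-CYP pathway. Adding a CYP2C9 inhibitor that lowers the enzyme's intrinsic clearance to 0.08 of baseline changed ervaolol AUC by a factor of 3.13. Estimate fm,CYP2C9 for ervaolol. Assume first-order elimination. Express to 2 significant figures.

CL'/CL = 1 / 3.13 = 0.3195
0.08·fm + (1 − fm) = 0.3195
fm = (0.3195 − 1) / (0.08 − 1) = 0.74

0.74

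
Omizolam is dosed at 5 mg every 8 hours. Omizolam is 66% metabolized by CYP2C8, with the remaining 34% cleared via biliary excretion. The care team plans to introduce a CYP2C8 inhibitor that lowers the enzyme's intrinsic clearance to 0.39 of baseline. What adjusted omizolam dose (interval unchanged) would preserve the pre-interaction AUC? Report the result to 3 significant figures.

2.99 mg

The CYP2C8 pathway (66% of clearance) falls to 0.39× activity: 0.66 × 0.39 = 0.2574.
Non-CYP routes (34%) are unchanged.
Relative clearance = 0.2574 + 0.34 = 0.5974.
Exposure is unchanged when dose changes in proportion to clearance. New dose = 5 mg × 0.5974 = 2.99 mg.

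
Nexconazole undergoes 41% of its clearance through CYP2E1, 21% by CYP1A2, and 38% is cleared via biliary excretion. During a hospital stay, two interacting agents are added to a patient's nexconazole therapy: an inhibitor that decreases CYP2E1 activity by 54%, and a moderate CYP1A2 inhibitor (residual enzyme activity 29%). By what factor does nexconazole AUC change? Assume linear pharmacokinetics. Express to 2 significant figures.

CYP2E1: 0.41 × 0.46 = 0.1886
CYP1A2: 0.21 × 0.29 = 0.0609
Other: 0.38 (unchanged)
CL_new/CL_old = 0.1886 + 0.0609 + 0.38 = 0.6295.
Because AUC varies inversely with clearance, the combined effect is 1 / 0.6295 = 1.6.

1.6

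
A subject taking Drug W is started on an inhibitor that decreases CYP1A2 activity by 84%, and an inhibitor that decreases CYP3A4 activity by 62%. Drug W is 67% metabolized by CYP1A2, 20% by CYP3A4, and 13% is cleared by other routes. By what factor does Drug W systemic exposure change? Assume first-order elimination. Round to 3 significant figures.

3.19

The CYP1A2 pathway (67% of clearance) drops to 0.16× activity: 0.67 × 0.16 = 0.1072.
The CYP3A4 pathway (20% of clearance) drops to 0.38× activity: 0.2 × 0.38 = 0.076.
Non-CYP routes (13%) are unchanged.
CL_new/CL_old = 0.1072 + 0.076 + 0.13 = 0.3132.
Systemic exposure ∝ 1/CL: fold-change = 1 / 0.3132 = 3.19.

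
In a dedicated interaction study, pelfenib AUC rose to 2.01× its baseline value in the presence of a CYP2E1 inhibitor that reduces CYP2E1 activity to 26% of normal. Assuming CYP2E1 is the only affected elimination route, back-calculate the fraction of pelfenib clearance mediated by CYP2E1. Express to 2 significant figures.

0.68

CL'/CL = 1 / 2.01 = 0.4975
0.26·fm + (1 − fm) = 0.4975
fm = (0.4975 − 1) / (0.26 − 1) = 0.68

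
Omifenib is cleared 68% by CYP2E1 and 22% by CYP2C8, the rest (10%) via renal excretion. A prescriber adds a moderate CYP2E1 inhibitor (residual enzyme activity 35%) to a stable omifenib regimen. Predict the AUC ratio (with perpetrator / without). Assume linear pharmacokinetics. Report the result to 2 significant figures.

1.8

The CYP2E1 pathway (68% of clearance) falls to 0.35× activity: 0.68 × 0.35 = 0.238.
CYP2C8 (22%) and the residual 10% are unaffected.
CL_new/CL_old = 0.238 + 0.22 + 0.1 = 0.558.
Since AUC ∝ 1/CL, the ratio is 1 / 0.558 = 1.8.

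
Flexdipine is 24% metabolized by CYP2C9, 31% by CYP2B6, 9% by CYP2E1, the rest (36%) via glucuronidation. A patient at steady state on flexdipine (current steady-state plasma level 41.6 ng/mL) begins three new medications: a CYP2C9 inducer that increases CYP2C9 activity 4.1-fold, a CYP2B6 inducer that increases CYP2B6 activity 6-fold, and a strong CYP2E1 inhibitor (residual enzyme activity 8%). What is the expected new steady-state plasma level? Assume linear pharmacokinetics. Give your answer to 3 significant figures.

The CYP2C9 pathway (24% of clearance) is boosted to 4.1× activity: 0.24 × 4.1 = 0.984.
The CYP2B6 pathway (31% of clearance) increases to 6× activity: 0.31 × 6 = 1.86.
The CYP2E1 pathway (9% of clearance) is reduced to 0.08× activity: 0.09 × 0.08 = 0.0072.
Non-CYP routes (36%) are unchanged.
Relative clearance = 0.984 + 1.86 + 0.0072 + 0.36 = 3.2112.
Steady-state plasma level ∝ 1/CL: new value = 41.6 / 3.2112 = 13.0 ng/mL.

13.0 ng/mL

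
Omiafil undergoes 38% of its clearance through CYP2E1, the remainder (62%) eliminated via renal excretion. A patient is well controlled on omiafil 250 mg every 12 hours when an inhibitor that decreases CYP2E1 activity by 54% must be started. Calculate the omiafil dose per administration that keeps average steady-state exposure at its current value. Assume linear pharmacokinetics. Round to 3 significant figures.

CYP2E1: 0.38 × 0.46 = 0.1748
Other: 0.62 (unchanged)
CL_new/CL_old = 0.1748 + 0.62 = 0.7948.
Css,avg = (dose rate)/CL, so holding Css fixed requires dose ∝ CL: 250 × 0.7948 = 199 mg.

199 mg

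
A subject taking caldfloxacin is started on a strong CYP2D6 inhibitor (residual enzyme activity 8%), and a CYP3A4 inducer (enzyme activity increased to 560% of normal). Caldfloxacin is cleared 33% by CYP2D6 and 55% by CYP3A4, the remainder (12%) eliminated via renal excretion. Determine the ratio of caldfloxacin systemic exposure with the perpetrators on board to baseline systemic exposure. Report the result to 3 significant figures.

0.310

CYP2D6: 0.33 × 0.08 = 0.0264
CYP3A4: 0.55 × 5.6 = 3.08
Other: 0.12 (unchanged)
Relative clearance = 0.0264 + 3.08 + 0.12 = 3.2264.
Net systemic exposure ratio = 1 / 3.2264 = 0.310.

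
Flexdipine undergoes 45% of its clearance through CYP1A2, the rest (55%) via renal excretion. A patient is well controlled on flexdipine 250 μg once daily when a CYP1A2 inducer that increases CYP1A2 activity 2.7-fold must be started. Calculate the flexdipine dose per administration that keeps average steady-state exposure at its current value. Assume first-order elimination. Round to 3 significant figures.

CYP1A2: 0.45 × 2.7 = 1.215
Other: 0.55 (unchanged)
CL_new/CL_old = 1.215 + 0.55 = 1.765.
Css,avg = (dose rate)/CL, so holding Css fixed requires dose ∝ CL: 250 × 1.765 = 441 μg.

441 μg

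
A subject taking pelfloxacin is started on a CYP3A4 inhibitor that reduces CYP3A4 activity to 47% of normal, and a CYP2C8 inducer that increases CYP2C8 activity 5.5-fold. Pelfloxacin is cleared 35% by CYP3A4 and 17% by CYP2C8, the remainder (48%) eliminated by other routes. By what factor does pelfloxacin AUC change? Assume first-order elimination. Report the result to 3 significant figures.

The CYP3A4 pathway (35% of clearance) is reduced to 0.47× activity: 0.35 × 0.47 = 0.1645.
The CYP2C8 pathway (17% of clearance) increases to 5.5× activity: 0.17 × 5.5 = 0.935.
The remaining 48% of clearance is unaffected.
CL_new/CL_old = 0.1645 + 0.935 + 0.48 = 1.5795.
AUC ∝ 1/CL: fold-change = 1 / 1.5795 = 0.633.

0.633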